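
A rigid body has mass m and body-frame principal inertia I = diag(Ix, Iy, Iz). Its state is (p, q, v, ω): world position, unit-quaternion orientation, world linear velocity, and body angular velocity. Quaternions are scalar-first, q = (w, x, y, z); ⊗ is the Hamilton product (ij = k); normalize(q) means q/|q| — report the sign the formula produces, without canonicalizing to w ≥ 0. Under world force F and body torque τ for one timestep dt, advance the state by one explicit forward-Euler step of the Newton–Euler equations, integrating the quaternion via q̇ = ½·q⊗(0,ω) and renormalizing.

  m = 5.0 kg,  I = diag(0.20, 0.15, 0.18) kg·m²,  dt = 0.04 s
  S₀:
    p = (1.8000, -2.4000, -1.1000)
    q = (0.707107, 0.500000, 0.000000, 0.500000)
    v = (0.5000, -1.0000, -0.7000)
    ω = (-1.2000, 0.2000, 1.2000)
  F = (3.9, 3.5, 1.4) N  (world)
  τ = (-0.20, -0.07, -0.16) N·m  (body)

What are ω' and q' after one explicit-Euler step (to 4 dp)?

angular accel α = (-1.0360, -0.2747, -0.9556)
new body rate ω' = (-1.2414, 0.1890, 1.1618)
Hamilton product q⊗(0,ω) = (0.0000000, -0.9485284, -1.0585786, 0.9485284)
q + ½dt·q⊗(0,ω), renormalized = (0.7067, 0.4807, -0.0212, 0.5187)

ω' = (-1.2414, 0.1890, 1.1618)
q' = (0.7067, 0.4807, -0.0212, 0.5187)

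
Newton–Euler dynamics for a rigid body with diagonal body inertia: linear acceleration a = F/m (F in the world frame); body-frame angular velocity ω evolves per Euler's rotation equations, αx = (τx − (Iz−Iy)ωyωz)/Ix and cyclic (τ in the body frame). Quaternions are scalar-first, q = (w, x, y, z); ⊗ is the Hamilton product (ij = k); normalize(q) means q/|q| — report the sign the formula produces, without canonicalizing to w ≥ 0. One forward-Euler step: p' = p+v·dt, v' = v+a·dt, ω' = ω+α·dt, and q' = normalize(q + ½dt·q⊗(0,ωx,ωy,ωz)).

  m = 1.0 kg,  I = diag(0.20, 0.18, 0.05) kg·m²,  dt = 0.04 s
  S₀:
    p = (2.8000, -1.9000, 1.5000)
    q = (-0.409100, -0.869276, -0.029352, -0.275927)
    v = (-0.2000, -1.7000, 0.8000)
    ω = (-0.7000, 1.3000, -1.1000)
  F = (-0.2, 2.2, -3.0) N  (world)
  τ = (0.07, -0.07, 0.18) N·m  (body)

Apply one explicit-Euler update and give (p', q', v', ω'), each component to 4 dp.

p' = (2.7920, -1.9680, 1.5320)
q' = (-0.4263, -0.8551, -0.0552, -0.2897)
v' = (-0.2080, -1.6120, 0.6800)
ω' = (-0.7232, 1.2588, -0.9706)

a = (-0.2000, 2.2000, -3.0000)
p' = p + v·dt = (2.7920, -1.9680, 1.5320)
v' = v + a·dt = (-0.2080, -1.6120, 0.6800)
angular accel α = (-0.5795, -1.0306, 3.2360)
ω + α·dt = (-0.7232, 1.2588, -0.9706)
2q̇ = q⊗(0,ω) = (-0.8738553, 0.6773623, -1.2948847, -0.7005952)
q + ½dt·q⊗(0,ω), renormalized = (-0.4263, -0.8551, -0.0552, -0.2897)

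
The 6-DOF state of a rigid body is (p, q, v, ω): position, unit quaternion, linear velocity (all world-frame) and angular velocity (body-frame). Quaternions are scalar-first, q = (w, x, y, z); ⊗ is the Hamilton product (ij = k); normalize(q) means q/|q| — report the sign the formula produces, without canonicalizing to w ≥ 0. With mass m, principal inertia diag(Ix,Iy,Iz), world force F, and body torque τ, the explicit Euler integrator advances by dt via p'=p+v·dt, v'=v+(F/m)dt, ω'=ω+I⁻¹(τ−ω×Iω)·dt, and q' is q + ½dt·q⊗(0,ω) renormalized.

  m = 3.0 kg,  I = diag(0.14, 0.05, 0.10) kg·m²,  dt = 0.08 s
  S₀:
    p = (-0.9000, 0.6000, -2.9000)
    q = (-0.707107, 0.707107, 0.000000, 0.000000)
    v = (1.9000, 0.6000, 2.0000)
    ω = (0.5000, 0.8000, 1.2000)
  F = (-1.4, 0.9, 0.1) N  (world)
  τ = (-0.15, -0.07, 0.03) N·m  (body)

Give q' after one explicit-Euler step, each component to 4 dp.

q' = (-0.7199, 0.6917, -0.0565, -0.0113)

q⊗(0,ω) = (-0.3535535, -0.3535535, -1.4142140, -0.2828428)
q' = normalize(q + ½dt·q⊗(0,ω)) = (-0.7199, 0.6917, -0.0565, -0.0113)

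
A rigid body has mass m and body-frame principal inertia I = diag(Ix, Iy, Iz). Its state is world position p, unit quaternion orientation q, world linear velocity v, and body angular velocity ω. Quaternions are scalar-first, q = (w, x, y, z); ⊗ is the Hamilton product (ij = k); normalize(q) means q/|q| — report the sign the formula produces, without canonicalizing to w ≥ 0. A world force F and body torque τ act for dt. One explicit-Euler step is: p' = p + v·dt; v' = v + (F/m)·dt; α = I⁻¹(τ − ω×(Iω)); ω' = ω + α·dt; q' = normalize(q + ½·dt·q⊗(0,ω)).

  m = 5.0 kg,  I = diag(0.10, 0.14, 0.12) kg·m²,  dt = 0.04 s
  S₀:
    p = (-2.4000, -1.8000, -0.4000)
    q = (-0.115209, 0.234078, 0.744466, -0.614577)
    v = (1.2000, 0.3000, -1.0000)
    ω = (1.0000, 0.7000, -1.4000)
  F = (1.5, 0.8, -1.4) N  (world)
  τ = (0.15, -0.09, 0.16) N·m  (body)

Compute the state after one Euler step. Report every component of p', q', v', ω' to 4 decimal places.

(τ − ω×Iω)/I = (1.3040, -0.8429, 1.1000)
ω' = ω + α·dt = (1.0522, 0.6663, -1.3560)
Hamilton product q⊗(0,ω) = (-1.6156120, -0.7272575, -0.3675141, -0.4193188)
q + ½dt·q⊗(0,ω), renormalized = (-0.1474, 0.2194, 0.7366, -0.6225)
a = F/m = (0.3000, 0.1600, -0.2800)
new position p' = (-2.3520, -1.7880, -0.4400)
new velocity v' = (1.2120, 0.3064, -1.0112)

p' = (-2.3520, -1.7880, -0.4400)
q' = (-0.1474, 0.2194, 0.7366, -0.6225)
v' = (1.2120, 0.3064, -1.0112)
ω' = (1.0522, 0.6663, -1.3560)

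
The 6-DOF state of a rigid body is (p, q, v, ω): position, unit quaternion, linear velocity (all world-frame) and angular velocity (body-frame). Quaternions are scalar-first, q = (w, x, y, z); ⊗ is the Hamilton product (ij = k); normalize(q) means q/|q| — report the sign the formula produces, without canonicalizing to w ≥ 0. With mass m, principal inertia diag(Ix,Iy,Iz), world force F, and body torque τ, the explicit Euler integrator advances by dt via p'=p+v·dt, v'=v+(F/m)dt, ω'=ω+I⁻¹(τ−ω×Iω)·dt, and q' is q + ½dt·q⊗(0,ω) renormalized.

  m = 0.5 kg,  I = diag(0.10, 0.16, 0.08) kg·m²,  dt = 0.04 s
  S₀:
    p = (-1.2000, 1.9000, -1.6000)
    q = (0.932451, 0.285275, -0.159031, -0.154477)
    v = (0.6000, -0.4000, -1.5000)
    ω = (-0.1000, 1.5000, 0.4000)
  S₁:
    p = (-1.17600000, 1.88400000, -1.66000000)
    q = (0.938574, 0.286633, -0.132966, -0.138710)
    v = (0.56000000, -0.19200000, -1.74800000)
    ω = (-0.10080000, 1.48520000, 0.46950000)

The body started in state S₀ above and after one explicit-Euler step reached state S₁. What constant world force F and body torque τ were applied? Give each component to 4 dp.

F = (-0.5000, 2.6000, -3.1000)
τ = (-0.0500, -0.0600, 0.1300)

ω₁ − ω₀ = (-0.00080000, -0.01480000, 0.06950000)
ω₀×(Iω₀) = (-0.0480, -0.0008, -0.0090)
τ = I·(Δω/dt) + ω₀×(Iω₀) = (-0.0500, -0.0600, 0.1300)
v₁ − v₀ = (-0.04000000, 0.20800000, -0.24800000)
applied force F = (-0.5000, 2.6000, -3.1000)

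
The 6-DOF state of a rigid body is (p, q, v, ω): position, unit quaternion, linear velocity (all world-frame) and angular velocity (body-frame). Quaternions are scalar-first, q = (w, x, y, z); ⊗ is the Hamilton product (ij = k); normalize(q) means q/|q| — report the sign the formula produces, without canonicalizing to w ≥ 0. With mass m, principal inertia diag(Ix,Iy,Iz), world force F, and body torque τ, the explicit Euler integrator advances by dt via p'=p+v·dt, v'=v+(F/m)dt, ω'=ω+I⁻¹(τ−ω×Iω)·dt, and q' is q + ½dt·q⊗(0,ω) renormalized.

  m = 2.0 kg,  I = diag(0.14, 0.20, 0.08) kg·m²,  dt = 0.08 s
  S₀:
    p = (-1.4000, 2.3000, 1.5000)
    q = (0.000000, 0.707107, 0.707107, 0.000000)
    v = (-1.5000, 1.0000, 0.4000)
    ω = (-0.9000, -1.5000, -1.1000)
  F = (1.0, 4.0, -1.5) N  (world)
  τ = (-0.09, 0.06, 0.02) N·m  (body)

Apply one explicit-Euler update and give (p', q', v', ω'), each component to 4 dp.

p' = (-1.5200, 2.3800, 1.5320)
q' = (0.0677, 0.6737, 0.7357, -0.0169)
v' = (-1.4600, 1.1600, 0.3400)
ω' = (-0.8383, -1.4998, -1.1610)

(τ − ω×Iω)/I = (0.7714, 0.0030, -0.7625)
ω + α·dt = (-0.8383, -1.4998, -1.1610)
q⊗(0,ω) = (1.6970568, -0.7778177, 0.7778177, -0.4242642)
updated quaternion q' = (0.0677, 0.6737, 0.7357, -0.0169)
linear accel F/m = (0.5000, 2.0000, -0.7500)
p' = p + v·dt = (-1.5200, 2.3800, 1.5320)
v' = v + a·dt = (-1.4600, 1.1600, 0.3400)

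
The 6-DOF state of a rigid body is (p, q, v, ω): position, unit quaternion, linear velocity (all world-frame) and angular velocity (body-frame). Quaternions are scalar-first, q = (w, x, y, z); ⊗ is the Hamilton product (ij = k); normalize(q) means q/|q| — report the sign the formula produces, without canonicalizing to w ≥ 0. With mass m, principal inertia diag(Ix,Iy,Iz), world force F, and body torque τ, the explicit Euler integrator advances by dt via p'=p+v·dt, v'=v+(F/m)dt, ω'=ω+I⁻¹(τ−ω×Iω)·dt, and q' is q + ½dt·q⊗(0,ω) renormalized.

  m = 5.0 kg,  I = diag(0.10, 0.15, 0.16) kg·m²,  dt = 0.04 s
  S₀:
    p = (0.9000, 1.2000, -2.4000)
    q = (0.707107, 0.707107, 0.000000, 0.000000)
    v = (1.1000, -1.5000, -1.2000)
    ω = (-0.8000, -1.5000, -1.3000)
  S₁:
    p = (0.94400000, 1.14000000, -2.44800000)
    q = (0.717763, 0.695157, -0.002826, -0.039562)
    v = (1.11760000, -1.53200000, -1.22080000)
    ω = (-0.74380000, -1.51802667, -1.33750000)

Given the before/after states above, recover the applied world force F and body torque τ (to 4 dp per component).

F = (2.2000, -4.0000, -2.6000)
τ = (0.1600, -0.1300, -0.0900)

velocity change Δv = (0.01760000, -0.03200000, -0.02080000)
F = m·Δv/dt = (2.2000, -4.0000, -2.6000)
Δω = ω₁−ω₀ = (0.05620000, -0.01802667, -0.03750000)
I·α + gyro = (0.1600, -0.1300, -0.0900)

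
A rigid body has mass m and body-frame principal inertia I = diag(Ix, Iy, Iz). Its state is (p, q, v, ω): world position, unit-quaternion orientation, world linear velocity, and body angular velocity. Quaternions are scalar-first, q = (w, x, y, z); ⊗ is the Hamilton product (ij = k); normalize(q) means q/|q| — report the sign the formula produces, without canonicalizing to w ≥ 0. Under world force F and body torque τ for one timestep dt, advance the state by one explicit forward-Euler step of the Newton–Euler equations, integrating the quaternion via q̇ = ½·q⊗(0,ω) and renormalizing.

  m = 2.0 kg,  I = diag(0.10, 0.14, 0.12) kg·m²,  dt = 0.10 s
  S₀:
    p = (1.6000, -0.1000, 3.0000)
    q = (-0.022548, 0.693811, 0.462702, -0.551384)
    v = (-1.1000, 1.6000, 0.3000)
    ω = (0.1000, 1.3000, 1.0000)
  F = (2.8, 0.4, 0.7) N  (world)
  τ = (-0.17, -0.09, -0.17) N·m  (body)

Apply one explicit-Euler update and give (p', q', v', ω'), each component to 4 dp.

p' = (1.4900, 0.0600, 3.0300)
q' = (-0.0284, 0.7501, 0.4224, -0.5080)
v' = (-0.9600, 1.6200, 0.3350)
ω' = (-0.0440, 1.2371, 0.8540)

a = F/m = (1.4000, 0.2000, 0.3500)
p + v·dt = (1.4900, 0.0600, 3.0300)
v + (F/m)dt = (-0.9600, 1.6200, 0.3350)
(τ − ω×Iω)/I = (-1.4400, -0.6286, -1.4600)
new body rate ω' = (-0.0440, 1.2371, 0.8540)
2q̇ = q⊗(0,ω) = (-0.1195097, 1.1772464, -0.7782618, 0.8331361)
q + ½dt·q⊗(0,ω), renormalized = (-0.0284, 0.7501, 0.4224, -0.5080)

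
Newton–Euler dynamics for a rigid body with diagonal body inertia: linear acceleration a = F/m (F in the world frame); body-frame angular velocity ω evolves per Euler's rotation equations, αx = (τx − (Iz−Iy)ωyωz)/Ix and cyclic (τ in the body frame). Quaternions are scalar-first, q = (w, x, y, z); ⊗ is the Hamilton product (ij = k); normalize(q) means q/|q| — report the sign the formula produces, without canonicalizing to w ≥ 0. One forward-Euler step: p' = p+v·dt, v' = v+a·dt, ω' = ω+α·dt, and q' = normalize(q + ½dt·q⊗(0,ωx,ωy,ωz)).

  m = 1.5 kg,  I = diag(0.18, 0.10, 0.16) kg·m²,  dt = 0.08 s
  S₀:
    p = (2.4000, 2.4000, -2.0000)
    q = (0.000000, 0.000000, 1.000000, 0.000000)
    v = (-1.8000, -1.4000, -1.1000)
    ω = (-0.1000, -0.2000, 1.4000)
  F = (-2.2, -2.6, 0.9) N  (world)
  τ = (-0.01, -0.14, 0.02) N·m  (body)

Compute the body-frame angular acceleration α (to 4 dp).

precession coupling ω×(Iω) = (-0.0168, -0.0028, -0.0016)
angular accel α = (0.0378, -1.3720, 0.1350)

α = (0.0378, -1.3720, 0.1350)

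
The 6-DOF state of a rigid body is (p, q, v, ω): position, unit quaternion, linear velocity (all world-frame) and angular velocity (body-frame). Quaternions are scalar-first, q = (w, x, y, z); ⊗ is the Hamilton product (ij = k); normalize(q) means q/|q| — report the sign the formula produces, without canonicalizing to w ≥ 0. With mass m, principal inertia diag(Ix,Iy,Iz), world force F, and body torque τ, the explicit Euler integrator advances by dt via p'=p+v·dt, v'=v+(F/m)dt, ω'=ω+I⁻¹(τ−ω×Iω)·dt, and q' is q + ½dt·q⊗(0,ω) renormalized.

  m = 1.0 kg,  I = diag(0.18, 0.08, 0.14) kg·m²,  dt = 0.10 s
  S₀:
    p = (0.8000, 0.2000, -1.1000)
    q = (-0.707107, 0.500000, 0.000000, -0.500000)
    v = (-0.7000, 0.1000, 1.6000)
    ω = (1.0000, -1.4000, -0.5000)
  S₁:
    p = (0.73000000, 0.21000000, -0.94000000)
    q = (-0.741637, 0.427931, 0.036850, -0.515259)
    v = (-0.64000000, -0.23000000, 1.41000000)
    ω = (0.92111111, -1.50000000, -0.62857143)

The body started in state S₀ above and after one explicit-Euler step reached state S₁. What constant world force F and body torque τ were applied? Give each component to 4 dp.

F = (0.6000, -3.3000, -1.9000)
τ = (-0.1000, -0.1000, -0.0400)

v₁ − v₀ = (0.06000000, -0.33000000, -0.19000000)
m·(v₁−v₀)/dt = (0.6000, -3.3000, -1.9000)
rate change Δω = (-0.07888889, -0.10000000, -0.12857143)
I·α + gyro = (-0.1000, -0.1000, -0.0400)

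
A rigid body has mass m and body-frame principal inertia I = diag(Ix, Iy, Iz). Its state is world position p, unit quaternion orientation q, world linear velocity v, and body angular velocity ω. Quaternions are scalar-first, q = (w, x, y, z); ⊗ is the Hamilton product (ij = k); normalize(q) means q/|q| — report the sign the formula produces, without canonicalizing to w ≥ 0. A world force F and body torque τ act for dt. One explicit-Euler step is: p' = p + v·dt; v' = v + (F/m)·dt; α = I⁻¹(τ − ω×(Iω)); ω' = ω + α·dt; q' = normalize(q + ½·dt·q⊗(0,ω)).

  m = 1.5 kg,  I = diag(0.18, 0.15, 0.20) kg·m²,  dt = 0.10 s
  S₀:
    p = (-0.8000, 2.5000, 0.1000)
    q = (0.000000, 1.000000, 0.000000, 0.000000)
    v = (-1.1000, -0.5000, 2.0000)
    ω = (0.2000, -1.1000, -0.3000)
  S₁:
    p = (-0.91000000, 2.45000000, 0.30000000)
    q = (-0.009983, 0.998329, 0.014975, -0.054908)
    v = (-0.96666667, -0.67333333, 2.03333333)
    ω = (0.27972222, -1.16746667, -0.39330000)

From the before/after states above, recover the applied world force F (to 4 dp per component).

v₁ − v₀ = (0.13333333, -0.17333333, 0.03333333)
applied force F = (2.0000, -2.6000, 0.5000)

F = (2.0000, -2.6000, 0.5000)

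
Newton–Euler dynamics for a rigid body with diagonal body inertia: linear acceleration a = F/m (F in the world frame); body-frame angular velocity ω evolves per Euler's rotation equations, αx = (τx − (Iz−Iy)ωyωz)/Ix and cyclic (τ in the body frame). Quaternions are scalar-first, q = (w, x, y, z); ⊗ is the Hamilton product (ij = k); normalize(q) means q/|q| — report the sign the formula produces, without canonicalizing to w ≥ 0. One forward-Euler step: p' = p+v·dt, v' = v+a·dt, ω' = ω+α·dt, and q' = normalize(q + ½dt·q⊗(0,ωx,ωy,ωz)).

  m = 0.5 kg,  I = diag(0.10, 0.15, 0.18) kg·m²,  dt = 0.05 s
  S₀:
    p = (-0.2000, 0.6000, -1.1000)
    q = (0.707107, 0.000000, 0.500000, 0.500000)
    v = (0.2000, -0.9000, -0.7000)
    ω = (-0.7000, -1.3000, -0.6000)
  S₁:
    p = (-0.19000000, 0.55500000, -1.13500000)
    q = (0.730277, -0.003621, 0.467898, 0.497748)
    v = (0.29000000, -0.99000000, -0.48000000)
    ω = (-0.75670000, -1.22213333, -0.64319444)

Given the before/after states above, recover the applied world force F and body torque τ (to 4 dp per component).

ω₁ − ω₀ = (-0.05670000, 0.07786667, -0.04319444)
precession coupling = (0.0234, -0.0336, 0.0455)
τ = I·(Δω/dt) + ω₀×(Iω₀) = (-0.0900, 0.2000, -0.1100)
Δv = v₁−v₀ = (0.09000000, -0.09000000, 0.22000000)
applied force F = (0.9000, -0.9000, 2.2000)

F = (0.9000, -0.9000, 2.2000)
τ = (-0.0900, 0.2000, -0.1100)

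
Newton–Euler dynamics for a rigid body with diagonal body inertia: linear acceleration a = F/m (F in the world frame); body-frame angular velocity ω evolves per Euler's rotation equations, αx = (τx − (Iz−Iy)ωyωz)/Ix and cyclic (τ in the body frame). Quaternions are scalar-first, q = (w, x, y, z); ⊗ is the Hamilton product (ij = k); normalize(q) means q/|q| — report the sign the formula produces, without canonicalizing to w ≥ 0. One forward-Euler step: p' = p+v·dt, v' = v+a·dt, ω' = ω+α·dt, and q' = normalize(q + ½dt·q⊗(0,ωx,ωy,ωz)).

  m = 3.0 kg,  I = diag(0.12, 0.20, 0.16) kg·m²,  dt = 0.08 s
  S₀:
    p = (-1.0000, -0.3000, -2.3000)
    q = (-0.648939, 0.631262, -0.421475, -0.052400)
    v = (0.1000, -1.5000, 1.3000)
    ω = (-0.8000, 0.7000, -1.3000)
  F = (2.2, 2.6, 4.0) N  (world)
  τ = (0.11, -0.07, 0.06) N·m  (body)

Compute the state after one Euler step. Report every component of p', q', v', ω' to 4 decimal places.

linear accel F/m = (0.7333, 0.8667, 1.3333)
new position p' = (-0.9920, -0.4200, -2.1960)
v + (F/m)dt = (0.1587, -1.4307, 1.4067)
gyro term ω×Iω = (0.0364, -0.0416, -0.0448)
α = I⁻¹(τ − ω×Iω) = (0.6133, -0.1420, 0.6550)
ω' = ω + α·dt = (-0.7509, 0.6886, -1.2476)
2q̇ = q⊗(0,ω) = (0.7319221, 1.1037487, 0.4083033, 0.9483241)
q + ½dt·q⊗(0,ω), renormalized = (-0.6183, 0.6739, -0.4042, -0.0144)

p' = (-0.9920, -0.4200, -2.1960)
q' = (-0.6183, 0.6739, -0.4042, -0.0144)
v' = (0.1587, -1.4307, 1.4067)
ω' = (-0.7509, 0.6886, -1.2476)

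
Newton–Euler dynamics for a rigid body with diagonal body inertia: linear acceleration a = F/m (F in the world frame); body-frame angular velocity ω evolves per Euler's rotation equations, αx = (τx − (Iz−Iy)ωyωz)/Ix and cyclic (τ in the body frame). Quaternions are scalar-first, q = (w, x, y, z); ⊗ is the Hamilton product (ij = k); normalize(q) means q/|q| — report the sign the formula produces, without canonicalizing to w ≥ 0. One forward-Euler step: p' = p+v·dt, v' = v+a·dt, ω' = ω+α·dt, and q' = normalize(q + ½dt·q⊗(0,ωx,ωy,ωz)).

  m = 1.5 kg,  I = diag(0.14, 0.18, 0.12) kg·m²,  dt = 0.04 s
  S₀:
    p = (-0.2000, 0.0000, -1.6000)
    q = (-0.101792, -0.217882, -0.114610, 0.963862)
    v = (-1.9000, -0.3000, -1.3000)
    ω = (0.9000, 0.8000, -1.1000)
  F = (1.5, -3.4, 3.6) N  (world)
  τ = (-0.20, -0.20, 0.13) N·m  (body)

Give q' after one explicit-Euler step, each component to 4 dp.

q' = (-0.0748, -0.2325, -0.1036, 0.9642)

q⊗(0,ω) = (1.3480300, -0.7366314, 0.5463720, 0.0408146)
q + ½dt·q⊗(0,ω), renormalized = (-0.0748, -0.2325, -0.1036, 0.9642)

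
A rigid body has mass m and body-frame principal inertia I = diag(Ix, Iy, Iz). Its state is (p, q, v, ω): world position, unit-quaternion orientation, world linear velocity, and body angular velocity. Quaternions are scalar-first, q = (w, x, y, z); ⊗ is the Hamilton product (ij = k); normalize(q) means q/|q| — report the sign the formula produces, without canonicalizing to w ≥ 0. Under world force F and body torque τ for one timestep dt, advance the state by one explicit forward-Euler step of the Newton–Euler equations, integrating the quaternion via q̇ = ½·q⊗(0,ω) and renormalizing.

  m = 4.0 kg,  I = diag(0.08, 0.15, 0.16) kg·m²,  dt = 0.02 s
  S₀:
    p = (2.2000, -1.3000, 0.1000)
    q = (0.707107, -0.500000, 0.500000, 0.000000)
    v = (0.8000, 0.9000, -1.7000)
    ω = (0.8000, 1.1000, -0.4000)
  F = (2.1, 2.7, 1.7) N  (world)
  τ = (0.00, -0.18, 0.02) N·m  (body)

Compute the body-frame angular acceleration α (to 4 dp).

α = (0.0550, -1.3707, -0.2600)

gyro term ω×Iω = (-0.0044, 0.0256, 0.0616)
α = I⁻¹(τ − ω×Iω) = (0.0550, -1.3707, -0.2600)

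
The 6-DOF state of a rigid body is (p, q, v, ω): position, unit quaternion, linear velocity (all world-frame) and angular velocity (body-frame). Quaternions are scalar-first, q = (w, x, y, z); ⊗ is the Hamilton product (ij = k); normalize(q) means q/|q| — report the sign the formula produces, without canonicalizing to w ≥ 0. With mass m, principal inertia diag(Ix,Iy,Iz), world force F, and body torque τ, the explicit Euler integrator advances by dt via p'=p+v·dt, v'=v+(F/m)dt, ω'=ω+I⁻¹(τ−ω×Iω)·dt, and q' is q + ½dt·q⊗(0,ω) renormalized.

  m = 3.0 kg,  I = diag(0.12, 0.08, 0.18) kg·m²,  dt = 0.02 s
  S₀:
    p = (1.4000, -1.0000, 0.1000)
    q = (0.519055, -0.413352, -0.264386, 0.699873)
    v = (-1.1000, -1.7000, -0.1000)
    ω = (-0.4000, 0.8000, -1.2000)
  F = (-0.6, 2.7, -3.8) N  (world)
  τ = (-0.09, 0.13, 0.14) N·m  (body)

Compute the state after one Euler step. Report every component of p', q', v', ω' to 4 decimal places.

p' = (1.3780, -1.0340, 0.0980)
q' = (0.5279, -0.4178, -0.2680, 0.6892)
v' = (-1.1040, -1.6820, -0.1253)
ω' = (-0.3990, 0.8397, -1.1859)

linear accel F/m = (-0.2000, 0.9000, -1.2667)
p' = p + v·dt = (1.3780, -1.0340, 0.0980)
v + (F/m)dt = (-1.1040, -1.6820, -0.1253)
precession coupling ω×(Iω) = (-0.0960, -0.0288, 0.0128)
α = I⁻¹(τ − ω×Iω) = (0.0500, 1.9850, 0.7067)
ω' = ω + α·dt = (-0.3990, 0.8397, -1.1859)
2q̇ = q⊗(0,ω) = (0.8860156, -0.4502572, -0.3607276, -1.0593020)
q + ½dt·q⊗(0,ω), renormalized = (0.5279, -0.4178, -0.2680, 0.6892)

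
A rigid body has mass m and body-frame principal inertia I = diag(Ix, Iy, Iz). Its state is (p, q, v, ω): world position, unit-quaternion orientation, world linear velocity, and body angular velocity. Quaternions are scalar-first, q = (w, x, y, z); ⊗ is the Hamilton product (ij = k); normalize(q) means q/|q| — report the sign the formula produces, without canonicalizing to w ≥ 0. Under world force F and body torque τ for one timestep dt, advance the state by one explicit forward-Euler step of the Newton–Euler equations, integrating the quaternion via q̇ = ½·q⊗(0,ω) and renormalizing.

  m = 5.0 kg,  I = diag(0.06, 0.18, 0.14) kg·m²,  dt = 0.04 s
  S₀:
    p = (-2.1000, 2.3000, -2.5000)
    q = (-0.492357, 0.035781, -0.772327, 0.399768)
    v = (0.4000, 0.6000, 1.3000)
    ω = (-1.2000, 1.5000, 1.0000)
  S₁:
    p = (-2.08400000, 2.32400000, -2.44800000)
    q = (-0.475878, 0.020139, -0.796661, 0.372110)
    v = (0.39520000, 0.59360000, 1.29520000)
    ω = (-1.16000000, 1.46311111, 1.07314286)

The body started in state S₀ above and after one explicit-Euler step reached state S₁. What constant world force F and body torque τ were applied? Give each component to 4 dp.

F = (-0.6000, -0.8000, -0.6000)
τ = (0.0000, -0.0700, 0.0400)

ω₁ − ω₀ = (0.04000000, -0.03688889, 0.07314286)
I·α + gyro = (0.0000, -0.0700, 0.0400)
v₁ − v₀ = (-0.00480000, -0.00640000, -0.00480000)
applied force F = (-0.6000, -0.8000, -0.6000)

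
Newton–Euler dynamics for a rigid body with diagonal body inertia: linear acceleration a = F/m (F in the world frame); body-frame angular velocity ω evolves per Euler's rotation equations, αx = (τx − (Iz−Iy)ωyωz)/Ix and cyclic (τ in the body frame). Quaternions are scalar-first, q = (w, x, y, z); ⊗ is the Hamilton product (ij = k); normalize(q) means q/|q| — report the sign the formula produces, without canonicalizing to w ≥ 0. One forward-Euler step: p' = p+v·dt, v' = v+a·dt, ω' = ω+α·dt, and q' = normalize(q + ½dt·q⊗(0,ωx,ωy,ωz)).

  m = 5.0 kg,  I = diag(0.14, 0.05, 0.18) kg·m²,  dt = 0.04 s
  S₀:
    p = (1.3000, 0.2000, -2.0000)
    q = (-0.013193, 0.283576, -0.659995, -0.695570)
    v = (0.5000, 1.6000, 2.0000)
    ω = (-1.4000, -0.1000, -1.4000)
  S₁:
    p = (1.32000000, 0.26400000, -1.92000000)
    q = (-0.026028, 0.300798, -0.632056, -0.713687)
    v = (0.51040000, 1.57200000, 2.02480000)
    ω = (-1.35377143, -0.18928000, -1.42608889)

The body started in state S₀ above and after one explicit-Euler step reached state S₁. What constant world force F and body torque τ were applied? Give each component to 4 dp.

Δω = ω₁−ω₀ = (0.04622857, -0.08928000, -0.02608889)
applied torque τ = (0.1800, -0.1900, -0.1300)
v₁ − v₀ = (0.01040000, -0.02800000, 0.02480000)
m·(v₁−v₀)/dt = (1.3000, -3.5000, 3.1000)

F = (1.3000, -3.5000, 3.1000)
τ = (0.1800, -0.1900, -0.1300)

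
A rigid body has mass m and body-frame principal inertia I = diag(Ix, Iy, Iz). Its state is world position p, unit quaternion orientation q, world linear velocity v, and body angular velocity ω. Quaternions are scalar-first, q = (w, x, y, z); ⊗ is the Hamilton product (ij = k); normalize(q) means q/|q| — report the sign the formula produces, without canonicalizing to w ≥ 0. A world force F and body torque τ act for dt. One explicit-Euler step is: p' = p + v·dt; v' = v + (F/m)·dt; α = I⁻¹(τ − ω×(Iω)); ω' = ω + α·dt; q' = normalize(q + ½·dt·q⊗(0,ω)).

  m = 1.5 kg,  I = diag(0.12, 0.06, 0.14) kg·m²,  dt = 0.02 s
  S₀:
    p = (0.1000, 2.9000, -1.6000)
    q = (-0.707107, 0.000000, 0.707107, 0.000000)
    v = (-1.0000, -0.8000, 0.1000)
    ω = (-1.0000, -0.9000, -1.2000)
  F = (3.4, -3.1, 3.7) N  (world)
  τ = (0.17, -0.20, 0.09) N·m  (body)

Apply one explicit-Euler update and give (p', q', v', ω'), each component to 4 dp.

p' = (0.0800, 2.8840, -1.5980)
q' = (-0.7006, -0.0014, 0.7134, 0.0156)
v' = (-0.9547, -0.8413, 0.1493)
ω' = (-0.9861, -0.9587, -1.1794)

new position p' = (0.0800, 2.8840, -1.5980)
new velocity v' = (-0.9547, -0.8413, 0.1493)
(τ − ω×Iω)/I = (0.6967, -2.9333, 1.0286)
ω' = ω + α·dt = (-0.9861, -0.9587, -1.1794)
q⊗(0,ω) = (0.6363963, -0.1414214, 0.6363963, 1.5556354)
q' = normalize(q + ½dt·q⊗(0,ω)) = (-0.7006, -0.0014, 0.7134, 0.0156)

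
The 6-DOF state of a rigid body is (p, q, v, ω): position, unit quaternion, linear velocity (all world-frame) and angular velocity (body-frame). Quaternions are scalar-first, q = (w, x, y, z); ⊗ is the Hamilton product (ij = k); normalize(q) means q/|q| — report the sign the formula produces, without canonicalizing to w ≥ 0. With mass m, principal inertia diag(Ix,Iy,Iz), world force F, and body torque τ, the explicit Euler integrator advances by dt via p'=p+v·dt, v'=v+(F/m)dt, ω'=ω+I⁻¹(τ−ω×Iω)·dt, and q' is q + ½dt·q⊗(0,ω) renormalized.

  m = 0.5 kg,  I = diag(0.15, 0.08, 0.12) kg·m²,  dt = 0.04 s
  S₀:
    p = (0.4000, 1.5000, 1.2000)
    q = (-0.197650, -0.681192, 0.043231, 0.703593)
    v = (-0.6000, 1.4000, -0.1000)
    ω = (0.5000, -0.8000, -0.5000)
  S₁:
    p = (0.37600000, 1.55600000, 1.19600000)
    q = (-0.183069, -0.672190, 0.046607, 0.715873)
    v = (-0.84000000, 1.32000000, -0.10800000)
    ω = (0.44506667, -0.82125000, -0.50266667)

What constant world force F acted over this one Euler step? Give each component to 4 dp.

Δv = v₁−v₀ = (-0.24000000, -0.08000000, -0.00800000)
applied force F = (-3.0000, -1.0000, -0.1000)

F = (-3.0000, -1.0000, -0.1000)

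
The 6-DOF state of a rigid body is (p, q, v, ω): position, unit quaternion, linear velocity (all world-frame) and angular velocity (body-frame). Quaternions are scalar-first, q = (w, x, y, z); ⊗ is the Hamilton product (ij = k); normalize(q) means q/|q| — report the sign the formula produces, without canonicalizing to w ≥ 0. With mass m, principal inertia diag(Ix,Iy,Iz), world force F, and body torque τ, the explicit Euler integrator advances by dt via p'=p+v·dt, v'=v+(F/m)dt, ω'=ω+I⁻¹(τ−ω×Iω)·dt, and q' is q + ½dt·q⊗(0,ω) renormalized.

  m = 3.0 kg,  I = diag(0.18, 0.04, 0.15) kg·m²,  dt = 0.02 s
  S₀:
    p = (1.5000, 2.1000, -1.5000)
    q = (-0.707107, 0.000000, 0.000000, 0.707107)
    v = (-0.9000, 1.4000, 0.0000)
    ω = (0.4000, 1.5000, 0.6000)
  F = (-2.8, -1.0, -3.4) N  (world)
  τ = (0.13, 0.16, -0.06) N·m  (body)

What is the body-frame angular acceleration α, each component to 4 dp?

α = (0.1722, 3.8200, 0.1600)

precession coupling ω×(Iω) = (0.0990, 0.0072, -0.0840)
α = I⁻¹(τ − ω×Iω) = (0.1722, 3.8200, 0.1600)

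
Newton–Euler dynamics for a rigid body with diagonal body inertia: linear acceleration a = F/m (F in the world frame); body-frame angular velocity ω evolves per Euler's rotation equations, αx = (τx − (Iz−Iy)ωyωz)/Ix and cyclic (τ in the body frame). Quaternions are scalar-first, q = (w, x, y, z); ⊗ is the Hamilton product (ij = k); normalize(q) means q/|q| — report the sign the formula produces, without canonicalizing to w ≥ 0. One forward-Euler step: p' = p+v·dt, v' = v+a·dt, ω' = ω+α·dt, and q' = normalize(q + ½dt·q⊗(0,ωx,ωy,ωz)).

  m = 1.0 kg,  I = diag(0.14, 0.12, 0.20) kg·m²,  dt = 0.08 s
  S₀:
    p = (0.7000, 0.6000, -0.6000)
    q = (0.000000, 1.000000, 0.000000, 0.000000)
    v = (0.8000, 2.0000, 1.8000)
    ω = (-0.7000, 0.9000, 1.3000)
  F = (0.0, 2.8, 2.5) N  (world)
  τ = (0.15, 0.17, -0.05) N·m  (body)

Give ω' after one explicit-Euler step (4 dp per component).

α = I⁻¹(τ − ω×Iω) = (0.4029, 0.9617, -0.3130)
new body rate ω' = (-0.6678, 0.9769, 1.2750)

ω' = (-0.6678, 0.9769, 1.2750)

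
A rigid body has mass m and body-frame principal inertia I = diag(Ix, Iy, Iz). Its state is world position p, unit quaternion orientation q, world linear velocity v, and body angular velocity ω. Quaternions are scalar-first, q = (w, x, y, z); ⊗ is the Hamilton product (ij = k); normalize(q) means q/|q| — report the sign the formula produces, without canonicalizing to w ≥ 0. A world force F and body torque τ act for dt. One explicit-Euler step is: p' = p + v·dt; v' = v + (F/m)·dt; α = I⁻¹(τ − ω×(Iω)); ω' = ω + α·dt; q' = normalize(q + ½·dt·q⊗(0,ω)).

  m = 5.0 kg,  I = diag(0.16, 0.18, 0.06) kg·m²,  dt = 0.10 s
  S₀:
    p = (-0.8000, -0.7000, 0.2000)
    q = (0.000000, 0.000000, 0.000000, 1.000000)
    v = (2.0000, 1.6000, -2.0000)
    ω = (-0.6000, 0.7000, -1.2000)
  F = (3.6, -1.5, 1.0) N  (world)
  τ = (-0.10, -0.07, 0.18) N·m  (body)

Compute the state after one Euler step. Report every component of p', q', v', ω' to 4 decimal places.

p' = (-0.6000, -0.5400, 0.0000)
q' = (0.0598, -0.0349, -0.0299, 0.9971)
v' = (2.0720, 1.5700, -1.9800)
ω' = (-0.7255, 0.6211, -0.8860)

new position p' = (-0.6000, -0.5400, 0.0000)
v + (F/m)dt = (2.0720, 1.5700, -1.9800)
ω×(Iω) gyroscopic = (0.1008, 0.0720, -0.0084)
angular accel α = (-1.2550, -0.7889, 3.1400)
ω' = ω + α·dt = (-0.7255, 0.6211, -0.8860)
q⊗(0,ω) = (1.2000000, -0.7000000, -0.6000000, 0.0000000)
updated quaternion q' = (0.0598, -0.0349, -0.0299, 0.9971)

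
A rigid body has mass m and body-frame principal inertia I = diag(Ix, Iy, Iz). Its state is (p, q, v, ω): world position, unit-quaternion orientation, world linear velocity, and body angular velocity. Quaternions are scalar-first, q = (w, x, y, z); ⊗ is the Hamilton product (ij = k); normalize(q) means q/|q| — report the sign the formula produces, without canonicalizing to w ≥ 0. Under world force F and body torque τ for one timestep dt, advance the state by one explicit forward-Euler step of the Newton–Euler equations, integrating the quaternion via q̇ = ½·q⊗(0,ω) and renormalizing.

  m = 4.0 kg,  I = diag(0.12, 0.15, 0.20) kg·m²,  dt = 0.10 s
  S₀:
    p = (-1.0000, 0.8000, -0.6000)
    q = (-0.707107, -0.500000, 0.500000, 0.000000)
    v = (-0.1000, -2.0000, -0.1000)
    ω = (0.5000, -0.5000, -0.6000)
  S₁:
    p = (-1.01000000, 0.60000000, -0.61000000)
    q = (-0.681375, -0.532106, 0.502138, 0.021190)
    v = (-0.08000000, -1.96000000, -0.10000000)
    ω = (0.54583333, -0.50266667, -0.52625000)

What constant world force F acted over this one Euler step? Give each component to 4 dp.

v₁ − v₀ = (0.02000000, 0.04000000, 0.00000000)
applied force F = (0.8000, 1.6000, 0.0000)

F = (0.8000, 1.6000, 0.0000)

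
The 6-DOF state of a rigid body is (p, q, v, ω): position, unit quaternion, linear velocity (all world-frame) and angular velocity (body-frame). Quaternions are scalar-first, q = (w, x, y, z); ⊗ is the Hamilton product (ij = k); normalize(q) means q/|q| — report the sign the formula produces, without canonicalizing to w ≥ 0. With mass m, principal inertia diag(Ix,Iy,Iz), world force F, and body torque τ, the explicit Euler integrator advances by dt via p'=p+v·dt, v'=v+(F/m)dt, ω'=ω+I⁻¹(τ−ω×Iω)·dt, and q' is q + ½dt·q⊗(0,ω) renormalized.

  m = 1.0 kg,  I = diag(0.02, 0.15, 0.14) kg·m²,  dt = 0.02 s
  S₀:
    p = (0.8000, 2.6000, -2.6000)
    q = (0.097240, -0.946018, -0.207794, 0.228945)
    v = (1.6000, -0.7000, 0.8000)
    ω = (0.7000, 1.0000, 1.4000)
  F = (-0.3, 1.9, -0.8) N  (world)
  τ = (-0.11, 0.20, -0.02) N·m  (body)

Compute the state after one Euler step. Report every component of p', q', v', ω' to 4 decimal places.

p' = (0.8320, 2.5860, -2.5840)
q' = (0.1027, -0.9504, -0.1919, 0.2223)
v' = (1.5940, -0.6620, 0.7840)
ω' = (0.6040, 1.0423, 1.3841)

linear accel F/m = (-0.3000, 1.9000, -0.8000)
new position p' = (0.8320, 2.5860, -2.5840)
v' = v + a·dt = (1.5940, -0.6620, 0.7840)
(τ − ω×Iω)/I = (-4.8000, 2.1173, -0.7929)
ω + α·dt = (0.6040, 1.0423, 1.3841)
2q̇ = q⊗(0,ω) = (0.5494836, -0.4517886, 1.5819267, -0.6644262)
q' = normalize(q + ½dt·q⊗(0,ω)) = (0.1027, -0.9504, -0.1919, 0.2223)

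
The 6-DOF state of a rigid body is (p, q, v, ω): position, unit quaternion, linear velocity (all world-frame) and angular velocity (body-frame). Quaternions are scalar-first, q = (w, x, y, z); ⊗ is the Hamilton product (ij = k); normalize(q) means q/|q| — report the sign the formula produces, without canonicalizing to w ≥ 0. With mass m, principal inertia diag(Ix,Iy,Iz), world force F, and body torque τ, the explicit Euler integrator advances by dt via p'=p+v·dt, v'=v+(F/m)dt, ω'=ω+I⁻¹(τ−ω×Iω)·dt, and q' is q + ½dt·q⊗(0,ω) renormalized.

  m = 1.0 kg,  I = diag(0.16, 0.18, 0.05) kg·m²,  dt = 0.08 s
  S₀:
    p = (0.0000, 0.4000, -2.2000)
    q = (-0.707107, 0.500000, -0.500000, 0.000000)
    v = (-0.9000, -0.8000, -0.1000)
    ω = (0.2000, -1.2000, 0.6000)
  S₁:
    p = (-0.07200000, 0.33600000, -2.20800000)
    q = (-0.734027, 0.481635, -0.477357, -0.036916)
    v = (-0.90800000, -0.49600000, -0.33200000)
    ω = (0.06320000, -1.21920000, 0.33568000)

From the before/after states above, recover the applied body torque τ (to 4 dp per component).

rate change Δω = (-0.13680000, -0.01920000, -0.26432000)
precession coupling = (0.0936, 0.0132, -0.0048)
τ = I·(Δω/dt) + ω₀×(Iω₀) = (-0.1800, -0.0300, -0.1700)

τ = (-0.1800, -0.0300, -0.1700)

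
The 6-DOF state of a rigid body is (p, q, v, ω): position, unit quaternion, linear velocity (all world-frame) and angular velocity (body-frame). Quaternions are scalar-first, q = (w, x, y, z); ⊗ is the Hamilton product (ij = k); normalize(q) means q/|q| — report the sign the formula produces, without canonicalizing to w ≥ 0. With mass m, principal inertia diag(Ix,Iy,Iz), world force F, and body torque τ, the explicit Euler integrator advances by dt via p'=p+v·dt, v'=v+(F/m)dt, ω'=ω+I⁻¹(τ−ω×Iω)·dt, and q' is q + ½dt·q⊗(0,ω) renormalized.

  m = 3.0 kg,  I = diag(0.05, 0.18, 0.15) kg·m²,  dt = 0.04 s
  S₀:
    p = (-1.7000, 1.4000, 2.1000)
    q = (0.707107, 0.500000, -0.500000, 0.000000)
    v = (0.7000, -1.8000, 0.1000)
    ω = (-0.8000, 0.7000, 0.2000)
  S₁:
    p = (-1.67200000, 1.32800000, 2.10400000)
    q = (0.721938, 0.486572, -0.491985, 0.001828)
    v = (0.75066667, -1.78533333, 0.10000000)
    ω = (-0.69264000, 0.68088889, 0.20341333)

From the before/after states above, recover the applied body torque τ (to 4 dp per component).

rate change Δω = (0.10736000, -0.01911111, 0.00341333)
applied torque τ = (0.1300, -0.0700, -0.0600)

τ = (0.1300, -0.0700, -0.0600)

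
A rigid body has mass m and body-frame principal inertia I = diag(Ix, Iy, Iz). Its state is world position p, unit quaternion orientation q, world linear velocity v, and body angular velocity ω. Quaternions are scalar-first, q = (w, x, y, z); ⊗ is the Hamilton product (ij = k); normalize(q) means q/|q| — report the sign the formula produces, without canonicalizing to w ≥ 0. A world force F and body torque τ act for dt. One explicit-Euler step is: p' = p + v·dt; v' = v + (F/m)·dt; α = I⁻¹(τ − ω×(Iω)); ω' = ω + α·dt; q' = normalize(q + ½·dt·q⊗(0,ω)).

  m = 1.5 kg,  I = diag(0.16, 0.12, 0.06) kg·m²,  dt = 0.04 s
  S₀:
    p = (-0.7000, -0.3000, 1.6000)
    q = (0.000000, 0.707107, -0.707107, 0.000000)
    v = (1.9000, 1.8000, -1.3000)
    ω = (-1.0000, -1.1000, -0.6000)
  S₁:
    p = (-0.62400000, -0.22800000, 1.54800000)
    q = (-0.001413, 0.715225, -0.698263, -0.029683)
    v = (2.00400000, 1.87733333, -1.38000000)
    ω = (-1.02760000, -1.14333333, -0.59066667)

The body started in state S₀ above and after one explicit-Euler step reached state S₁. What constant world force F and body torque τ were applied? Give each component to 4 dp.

rate change Δω = (-0.02760000, -0.04333333, 0.00933333)
τ = I·(Δω/dt) + ω₀×(Iω₀) = (-0.1500, -0.0700, -0.0300)
Δv = v₁−v₀ = (0.10400000, 0.07733333, -0.08000000)
F = m·Δv/dt = (3.9000, 2.9000, -3.0000)

F = (3.9000, 2.9000, -3.0000)
τ = (-0.1500, -0.0700, -0.0300)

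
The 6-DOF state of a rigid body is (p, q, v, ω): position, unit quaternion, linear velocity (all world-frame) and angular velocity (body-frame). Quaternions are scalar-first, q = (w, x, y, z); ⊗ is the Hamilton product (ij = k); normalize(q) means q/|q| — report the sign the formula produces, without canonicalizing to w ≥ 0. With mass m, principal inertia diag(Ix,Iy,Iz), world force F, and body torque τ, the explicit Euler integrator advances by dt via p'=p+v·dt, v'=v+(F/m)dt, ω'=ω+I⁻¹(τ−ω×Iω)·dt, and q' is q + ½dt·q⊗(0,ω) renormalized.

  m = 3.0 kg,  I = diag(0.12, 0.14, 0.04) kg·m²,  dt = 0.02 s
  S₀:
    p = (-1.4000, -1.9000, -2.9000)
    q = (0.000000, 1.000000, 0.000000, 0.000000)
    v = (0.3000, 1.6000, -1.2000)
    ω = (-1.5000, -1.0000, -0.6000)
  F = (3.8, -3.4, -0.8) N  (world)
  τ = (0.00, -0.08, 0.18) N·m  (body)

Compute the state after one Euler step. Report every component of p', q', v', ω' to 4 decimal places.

p' = (-1.3940, -1.8680, -2.9240)
q' = (0.0150, 0.9998, 0.0060, -0.0100)
v' = (0.3253, 1.5773, -1.2053)
ω' = (-1.4900, -1.0217, -0.5250)

gyro term ω×Iω = (-0.0600, 0.0720, 0.0300)
α = I⁻¹(τ − ω×Iω) = (0.5000, -1.0857, 3.7500)
ω + α·dt = (-1.4900, -1.0217, -0.5250)
q⊗(0,ω) = (1.5000000, 0.0000000, 0.6000000, -1.0000000)
q' = normalize(q + ½dt·q⊗(0,ω)) = (0.0150, 0.9998, 0.0060, -0.0100)
a = F/m = (1.2667, -1.1333, -0.2667)
p' = p + v·dt = (-1.3940, -1.8680, -2.9240)
v' = v + a·dt = (0.3253, 1.5773, -1.2053)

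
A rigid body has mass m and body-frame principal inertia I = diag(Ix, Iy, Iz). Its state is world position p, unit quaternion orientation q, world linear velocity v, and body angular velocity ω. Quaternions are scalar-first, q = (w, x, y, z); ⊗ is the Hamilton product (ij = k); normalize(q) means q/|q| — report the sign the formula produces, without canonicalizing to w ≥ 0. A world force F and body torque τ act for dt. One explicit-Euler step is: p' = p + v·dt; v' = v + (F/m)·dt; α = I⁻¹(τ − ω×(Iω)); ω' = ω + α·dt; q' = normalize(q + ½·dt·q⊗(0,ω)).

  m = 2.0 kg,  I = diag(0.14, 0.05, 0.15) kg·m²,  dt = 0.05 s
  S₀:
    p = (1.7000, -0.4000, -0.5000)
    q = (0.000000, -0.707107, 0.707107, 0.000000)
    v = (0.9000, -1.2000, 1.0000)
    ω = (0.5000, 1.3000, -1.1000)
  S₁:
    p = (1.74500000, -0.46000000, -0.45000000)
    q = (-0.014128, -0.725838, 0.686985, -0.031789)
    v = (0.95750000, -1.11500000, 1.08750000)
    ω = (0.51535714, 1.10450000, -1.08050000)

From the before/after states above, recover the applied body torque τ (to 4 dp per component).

Δω = ω₁−ω₀ = (0.01535714, -0.19550000, 0.01950000)
I·α + gyro = (-0.1000, -0.1900, 0.0000)

τ = (-0.1000, -0.1900, 0.0000)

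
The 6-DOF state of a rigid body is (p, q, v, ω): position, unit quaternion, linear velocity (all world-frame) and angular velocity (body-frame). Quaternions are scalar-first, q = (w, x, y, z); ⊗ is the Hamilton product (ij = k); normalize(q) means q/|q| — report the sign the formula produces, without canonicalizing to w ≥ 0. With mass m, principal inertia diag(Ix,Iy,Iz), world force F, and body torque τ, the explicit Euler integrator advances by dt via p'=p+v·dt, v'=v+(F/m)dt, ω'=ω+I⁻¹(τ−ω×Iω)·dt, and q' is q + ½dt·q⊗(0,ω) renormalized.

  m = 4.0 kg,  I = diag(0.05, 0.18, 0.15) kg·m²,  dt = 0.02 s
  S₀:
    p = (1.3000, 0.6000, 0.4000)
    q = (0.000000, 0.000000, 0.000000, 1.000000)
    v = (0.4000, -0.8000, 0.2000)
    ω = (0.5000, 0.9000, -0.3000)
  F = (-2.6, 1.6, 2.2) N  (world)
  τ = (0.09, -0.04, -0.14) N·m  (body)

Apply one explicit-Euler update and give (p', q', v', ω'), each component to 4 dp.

new position p' = (1.3080, 0.5840, 0.4040)
v' = v + a·dt = (0.3870, -0.7920, 0.2110)
ω×(Iω) gyroscopic = (0.0081, 0.0150, 0.0585)
α = I⁻¹(τ − ω×Iω) = (1.6380, -0.3056, -1.3233)
new body rate ω' = (0.5328, 0.8939, -0.3265)
Hamilton product q⊗(0,ω) = (0.3000000, -0.9000000, 0.5000000, 0.0000000)
updated quaternion q' = (0.0030, -0.0090, 0.0050, 0.9999)

p' = (1.3080, 0.5840, 0.4040)
q' = (0.0030, -0.0090, 0.0050, 0.9999)
v' = (0.3870, -0.7920, 0.2110)
ω' = (0.5328, 0.8939, -0.3265)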